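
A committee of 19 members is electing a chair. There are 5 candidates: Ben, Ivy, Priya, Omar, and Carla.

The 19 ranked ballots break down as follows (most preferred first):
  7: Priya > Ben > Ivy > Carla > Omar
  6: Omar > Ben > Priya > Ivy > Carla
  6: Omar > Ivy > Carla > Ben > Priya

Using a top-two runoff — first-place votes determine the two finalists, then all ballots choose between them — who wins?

Omar

Round 1 first-place votes: Ben 0, Ivy 0, Priya 7, Omar 12, Carla 0. Omar and Priya advance.
Runoff: Omar is ranked above Priya on 12 ballots, Priya above Omar on 7.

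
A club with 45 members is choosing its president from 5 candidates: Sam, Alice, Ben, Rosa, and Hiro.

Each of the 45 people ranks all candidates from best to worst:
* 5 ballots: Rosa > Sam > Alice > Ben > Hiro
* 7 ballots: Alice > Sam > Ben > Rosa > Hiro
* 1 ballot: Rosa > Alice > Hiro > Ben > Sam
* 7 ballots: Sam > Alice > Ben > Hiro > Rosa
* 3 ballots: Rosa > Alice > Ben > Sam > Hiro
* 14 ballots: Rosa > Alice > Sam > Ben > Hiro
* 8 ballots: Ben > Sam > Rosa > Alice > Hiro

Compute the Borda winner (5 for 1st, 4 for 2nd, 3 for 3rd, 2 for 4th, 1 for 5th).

Sam: 5×4 + 7×4 + 1×1 + 7×5 + 3×2 + 14×3 + 8×4 = 164
Alice: 5×3 + 7×5 + 1×4 + 7×4 + 3×4 + 14×4 + 8×2 = 166
Ben: 5×2 + 7×3 + 1×2 + 7×3 + 3×3 + 14×2 + 8×5 = 131
Rosa: 5×5 + 7×2 + 1×5 + 7×1 + 3×5 + 14×5 + 8×3 = 160
Hiro: 5×1 + 7×1 + 1×3 + 7×2 + 3×1 + 14×1 + 8×1 = 54

Alice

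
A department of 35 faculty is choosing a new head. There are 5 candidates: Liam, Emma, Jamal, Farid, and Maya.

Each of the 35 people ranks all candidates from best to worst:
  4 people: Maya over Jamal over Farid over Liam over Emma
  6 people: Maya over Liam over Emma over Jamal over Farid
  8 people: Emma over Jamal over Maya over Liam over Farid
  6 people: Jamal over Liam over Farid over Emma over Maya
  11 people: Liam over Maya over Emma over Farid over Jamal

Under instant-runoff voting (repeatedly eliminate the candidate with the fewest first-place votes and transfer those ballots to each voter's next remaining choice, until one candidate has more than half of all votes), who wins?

Round 1: Liam 11, Emma 8, Jamal 6, Farid 0, Maya 10. Farid eliminated.
Round 2: Liam 11, Emma 8, Jamal 6, Maya 10. Jamal eliminated.
Round 3: Liam 17, Emma 8, Maya 10. Emma eliminated.
Round 4: Liam 17, Maya 18. Maya has a majority (≥18).

Maya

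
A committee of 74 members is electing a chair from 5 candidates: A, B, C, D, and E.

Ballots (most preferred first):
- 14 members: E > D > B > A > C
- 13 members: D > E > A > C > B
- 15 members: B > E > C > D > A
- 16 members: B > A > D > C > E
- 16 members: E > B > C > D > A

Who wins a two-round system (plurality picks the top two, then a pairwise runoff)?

Round 1 first-place votes: A 0, B 31, C 0, D 13, E 30. B and E advance.
Runoff: B is ranked above E on 31 ballots, E above B on 43.

E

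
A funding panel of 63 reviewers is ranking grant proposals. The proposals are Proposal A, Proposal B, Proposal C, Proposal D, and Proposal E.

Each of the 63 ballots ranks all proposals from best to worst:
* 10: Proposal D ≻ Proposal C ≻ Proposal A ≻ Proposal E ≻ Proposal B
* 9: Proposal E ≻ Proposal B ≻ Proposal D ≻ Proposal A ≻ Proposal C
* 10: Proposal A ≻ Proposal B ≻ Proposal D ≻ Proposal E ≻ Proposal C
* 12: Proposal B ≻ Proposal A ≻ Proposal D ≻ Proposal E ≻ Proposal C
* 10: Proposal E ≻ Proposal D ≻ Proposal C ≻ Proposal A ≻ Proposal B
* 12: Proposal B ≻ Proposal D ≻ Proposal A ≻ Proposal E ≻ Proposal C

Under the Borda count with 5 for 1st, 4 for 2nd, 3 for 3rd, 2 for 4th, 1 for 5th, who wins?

Proposal D

Proposal A: 10×3 + 9×2 + 10×5 + 12×4 + 10×2 + 12×3 = 202
Proposal B: 10×1 + 9×4 + 10×4 + 12×5 + 10×1 + 12×5 = 216
Proposal C: 10×4 + 9×1 + 10×1 + 12×1 + 10×3 + 12×1 = 113
Proposal D: 10×5 + 9×3 + 10×3 + 12×3 + 10×4 + 12×4 = 231
Proposal E: 10×2 + 9×5 + 10×2 + 12×2 + 10×5 + 12×2 = 183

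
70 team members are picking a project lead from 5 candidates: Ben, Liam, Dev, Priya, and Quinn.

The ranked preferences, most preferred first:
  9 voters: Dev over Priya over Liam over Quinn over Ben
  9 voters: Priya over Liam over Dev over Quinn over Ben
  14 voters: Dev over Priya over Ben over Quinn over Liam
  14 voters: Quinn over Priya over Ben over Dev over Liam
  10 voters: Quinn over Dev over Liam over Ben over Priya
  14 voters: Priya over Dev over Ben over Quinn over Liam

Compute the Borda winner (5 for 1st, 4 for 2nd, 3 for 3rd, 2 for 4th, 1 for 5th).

Priya

Ben: 9×1 + 9×1 + 14×3 + 14×3 + 10×2 + 14×3 = 164
Liam: 9×3 + 9×4 + 14×1 + 14×1 + 10×3 + 14×1 = 135
Dev: 9×5 + 9×3 + 14×5 + 14×2 + 10×4 + 14×4 = 266
Priya: 9×4 + 9×5 + 14×4 + 14×4 + 10×1 + 14×5 = 273
Quinn: 9×2 + 9×2 + 14×2 + 14×5 + 10×5 + 14×2 = 212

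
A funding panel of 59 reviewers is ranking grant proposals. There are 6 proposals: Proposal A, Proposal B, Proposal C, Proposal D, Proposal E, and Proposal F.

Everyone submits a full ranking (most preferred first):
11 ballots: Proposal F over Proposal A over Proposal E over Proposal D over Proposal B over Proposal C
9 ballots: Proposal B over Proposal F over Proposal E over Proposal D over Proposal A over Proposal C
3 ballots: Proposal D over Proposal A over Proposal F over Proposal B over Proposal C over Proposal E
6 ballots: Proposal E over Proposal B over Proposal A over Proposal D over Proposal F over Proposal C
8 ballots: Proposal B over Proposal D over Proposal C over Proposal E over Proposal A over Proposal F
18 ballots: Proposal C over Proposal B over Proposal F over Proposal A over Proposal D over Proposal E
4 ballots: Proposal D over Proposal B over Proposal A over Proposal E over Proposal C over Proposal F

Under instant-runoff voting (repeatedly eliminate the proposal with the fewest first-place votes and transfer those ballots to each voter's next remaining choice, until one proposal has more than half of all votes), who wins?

Proposal B

Round 1: Proposal A 0, Proposal B 17, Proposal C 18, Proposal D 7, Proposal E 6, Proposal F 11. Proposal A eliminated.
Round 2: Proposal B 17, Proposal C 18, Proposal D 7, Proposal E 6, Proposal F 11. Proposal E eliminated.
Round 3: Proposal B 23, Proposal C 18, Proposal D 7, Proposal F 11. Proposal D eliminated.
Round 4: Proposal B 27, Proposal C 18, Proposal F 14. Proposal F eliminated.
Round 5: Proposal B 41, Proposal C 18. Proposal B has a majority (≥30).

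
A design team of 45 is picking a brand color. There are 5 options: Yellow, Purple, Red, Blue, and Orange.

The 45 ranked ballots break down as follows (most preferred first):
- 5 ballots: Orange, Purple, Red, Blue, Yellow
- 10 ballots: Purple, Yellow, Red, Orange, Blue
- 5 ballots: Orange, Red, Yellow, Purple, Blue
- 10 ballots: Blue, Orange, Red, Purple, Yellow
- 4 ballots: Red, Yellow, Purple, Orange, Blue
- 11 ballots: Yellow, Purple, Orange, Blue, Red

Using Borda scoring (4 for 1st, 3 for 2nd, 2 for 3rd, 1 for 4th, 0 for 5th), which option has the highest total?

Yellow: 5×0 + 10×3 + 5×2 + 10×0 + 4×3 + 11×4 = 96
Purple: 5×3 + 10×4 + 5×1 + 10×1 + 4×2 + 11×3 = 111
Red: 5×2 + 10×2 + 5×3 + 10×2 + 4×4 + 11×0 = 81
Blue: 5×1 + 10×0 + 5×0 + 10×4 + 4×0 + 11×1 = 56
Orange: 5×4 + 10×1 + 5×4 + 10×3 + 4×1 + 11×2 = 106

Purple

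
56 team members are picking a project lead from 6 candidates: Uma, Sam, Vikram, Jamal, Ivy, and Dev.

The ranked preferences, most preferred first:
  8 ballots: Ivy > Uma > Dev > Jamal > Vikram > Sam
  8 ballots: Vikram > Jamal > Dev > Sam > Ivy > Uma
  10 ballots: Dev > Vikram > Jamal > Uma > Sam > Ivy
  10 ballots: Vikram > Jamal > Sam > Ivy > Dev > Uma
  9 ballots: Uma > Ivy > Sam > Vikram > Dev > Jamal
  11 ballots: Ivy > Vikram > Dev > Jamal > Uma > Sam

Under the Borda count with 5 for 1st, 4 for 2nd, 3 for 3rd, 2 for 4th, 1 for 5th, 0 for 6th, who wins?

Uma: 8×4 + 8×0 + 10×2 + 10×0 + 9×5 + 11×1 = 108
Sam: 8×0 + 8×2 + 10×1 + 10×3 + 9×3 + 11×0 = 83
Vikram: 8×1 + 8×5 + 10×4 + 10×5 + 9×2 + 11×4 = 200
Jamal: 8×2 + 8×4 + 10×3 + 10×4 + 9×0 + 11×2 = 140
Ivy: 8×5 + 8×1 + 10×0 + 10×2 + 9×4 + 11×5 = 159
Dev: 8×3 + 8×3 + 10×5 + 10×1 + 9×1 + 11×3 = 150

Vikram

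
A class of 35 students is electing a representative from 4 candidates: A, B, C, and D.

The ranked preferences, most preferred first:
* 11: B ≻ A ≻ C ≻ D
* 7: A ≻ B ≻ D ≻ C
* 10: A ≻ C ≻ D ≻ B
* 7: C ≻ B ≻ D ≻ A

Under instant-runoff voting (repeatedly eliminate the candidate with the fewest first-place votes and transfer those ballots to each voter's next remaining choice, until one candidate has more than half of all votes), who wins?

Round 1: A 17, B 11, C 7, D 0. D eliminated.
Round 2: A 17, B 11, C 7. C eliminated.
Round 3: A 17, B 18. B has a majority (≥18).

B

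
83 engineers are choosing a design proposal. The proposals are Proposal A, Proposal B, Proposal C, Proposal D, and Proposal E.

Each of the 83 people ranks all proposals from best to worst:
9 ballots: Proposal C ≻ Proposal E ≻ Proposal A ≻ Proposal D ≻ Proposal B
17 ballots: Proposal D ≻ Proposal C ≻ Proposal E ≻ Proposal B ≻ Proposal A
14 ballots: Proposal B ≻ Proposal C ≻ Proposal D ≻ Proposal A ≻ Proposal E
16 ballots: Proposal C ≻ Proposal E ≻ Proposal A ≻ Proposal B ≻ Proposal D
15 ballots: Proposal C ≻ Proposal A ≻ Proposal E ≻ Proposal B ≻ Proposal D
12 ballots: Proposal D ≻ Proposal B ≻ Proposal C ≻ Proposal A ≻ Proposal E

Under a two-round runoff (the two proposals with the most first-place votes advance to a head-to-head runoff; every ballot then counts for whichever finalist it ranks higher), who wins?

Round 1 first-place votes: Proposal A 0, Proposal B 14, Proposal C 40, Proposal D 29, Proposal E 0. Proposal C and Proposal D advance.
Runoff: Proposal C is ranked above Proposal D on 54 ballots, Proposal D above Proposal C on 29.

Proposal C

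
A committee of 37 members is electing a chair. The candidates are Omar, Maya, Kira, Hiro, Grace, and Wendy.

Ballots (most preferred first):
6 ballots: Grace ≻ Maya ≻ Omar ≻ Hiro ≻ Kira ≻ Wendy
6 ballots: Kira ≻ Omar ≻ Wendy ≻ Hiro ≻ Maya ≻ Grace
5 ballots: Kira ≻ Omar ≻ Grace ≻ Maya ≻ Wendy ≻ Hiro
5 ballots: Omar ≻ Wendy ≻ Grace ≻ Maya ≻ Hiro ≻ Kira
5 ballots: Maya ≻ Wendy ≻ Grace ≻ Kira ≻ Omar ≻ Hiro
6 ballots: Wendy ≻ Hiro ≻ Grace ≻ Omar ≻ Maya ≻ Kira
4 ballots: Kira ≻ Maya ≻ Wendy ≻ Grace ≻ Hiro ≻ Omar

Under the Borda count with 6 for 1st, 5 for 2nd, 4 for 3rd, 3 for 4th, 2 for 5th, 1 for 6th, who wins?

Omar: 6×4 + 6×5 + 5×5 + 5×6 + 5×2 + 6×3 + 4×1 = 141
Maya: 6×5 + 6×2 + 5×3 + 5×3 + 5×6 + 6×2 + 4×5 = 134
Kira: 6×2 + 6×6 + 5×6 + 5×1 + 5×3 + 6×1 + 4×6 = 128
Hiro: 6×3 + 6×3 + 5×1 + 5×2 + 5×1 + 6×5 + 4×2 = 94
Grace: 6×6 + 6×1 + 5×4 + 5×4 + 5×4 + 6×4 + 4×3 = 138
Wendy: 6×1 + 6×4 + 5×2 + 5×5 + 5×5 + 6×6 + 4×4 = 142

Wendy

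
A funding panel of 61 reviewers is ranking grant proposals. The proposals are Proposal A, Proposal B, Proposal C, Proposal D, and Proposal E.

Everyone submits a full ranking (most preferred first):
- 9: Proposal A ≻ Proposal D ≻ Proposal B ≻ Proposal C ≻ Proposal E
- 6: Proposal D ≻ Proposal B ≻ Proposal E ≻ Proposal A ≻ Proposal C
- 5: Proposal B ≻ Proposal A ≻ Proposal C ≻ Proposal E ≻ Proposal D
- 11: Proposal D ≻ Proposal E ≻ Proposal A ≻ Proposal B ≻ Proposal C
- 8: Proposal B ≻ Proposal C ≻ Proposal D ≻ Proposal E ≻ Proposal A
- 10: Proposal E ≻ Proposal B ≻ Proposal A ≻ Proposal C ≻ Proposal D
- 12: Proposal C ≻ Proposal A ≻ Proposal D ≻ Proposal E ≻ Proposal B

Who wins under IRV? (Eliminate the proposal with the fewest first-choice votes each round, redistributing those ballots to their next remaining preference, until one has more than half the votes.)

Proposal D

Round 1: Proposal A 9, Proposal B 13, Proposal C 12, Proposal D 17, Proposal E 10. Proposal A eliminated.
Round 2: Proposal B 13, Proposal C 12, Proposal D 26, Proposal E 10. Proposal E eliminated.
Round 3: Proposal B 23, Proposal C 12, Proposal D 26. Proposal C eliminated.
Round 4: Proposal B 23, Proposal D 38. Proposal D has a majority (≥31).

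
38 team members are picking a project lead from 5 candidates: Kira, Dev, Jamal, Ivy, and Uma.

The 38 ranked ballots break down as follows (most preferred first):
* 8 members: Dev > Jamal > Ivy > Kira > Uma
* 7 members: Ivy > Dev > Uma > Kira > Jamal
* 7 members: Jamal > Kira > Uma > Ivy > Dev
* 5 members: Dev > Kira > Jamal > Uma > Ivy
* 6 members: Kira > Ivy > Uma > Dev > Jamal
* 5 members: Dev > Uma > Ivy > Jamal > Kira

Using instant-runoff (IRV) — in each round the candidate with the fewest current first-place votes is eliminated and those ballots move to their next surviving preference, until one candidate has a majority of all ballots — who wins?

Ivy

Round 1: Kira 6, Dev 18, Jamal 7, Ivy 7, Uma 0. Uma eliminated.
Round 2: Kira 6, Dev 18, Jamal 7, Ivy 7. Kira eliminated.
Round 3: Dev 18, Jamal 7, Ivy 13. Jamal eliminated.
Round 4: Dev 18, Ivy 20. Ivy has a majority (≥20).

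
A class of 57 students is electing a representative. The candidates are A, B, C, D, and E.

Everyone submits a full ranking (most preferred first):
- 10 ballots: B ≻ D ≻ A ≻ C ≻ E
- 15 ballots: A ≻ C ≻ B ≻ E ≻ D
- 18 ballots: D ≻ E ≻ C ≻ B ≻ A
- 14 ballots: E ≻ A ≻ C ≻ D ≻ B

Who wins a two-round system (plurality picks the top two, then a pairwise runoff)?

A

Round 1 first-place votes: A 15, B 10, C 0, D 18, E 14. D and A advance.
Runoff: D is ranked above A on 28 ballots, A above D on 29.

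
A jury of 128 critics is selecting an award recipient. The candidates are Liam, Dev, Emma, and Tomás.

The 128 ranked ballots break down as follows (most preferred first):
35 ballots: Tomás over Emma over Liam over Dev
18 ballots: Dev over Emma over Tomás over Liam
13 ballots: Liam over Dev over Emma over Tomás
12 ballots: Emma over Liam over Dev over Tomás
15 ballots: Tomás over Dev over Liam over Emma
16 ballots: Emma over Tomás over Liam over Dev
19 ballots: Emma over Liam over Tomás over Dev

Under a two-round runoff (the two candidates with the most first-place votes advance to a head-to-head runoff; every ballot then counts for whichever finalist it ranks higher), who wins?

Round 1 first-place votes: Liam 13, Dev 18, Emma 47, Tomás 50. Tomás and Emma advance.
Runoff: Tomás is ranked above Emma on 50 ballots, Emma above Tomás on 78.

Emma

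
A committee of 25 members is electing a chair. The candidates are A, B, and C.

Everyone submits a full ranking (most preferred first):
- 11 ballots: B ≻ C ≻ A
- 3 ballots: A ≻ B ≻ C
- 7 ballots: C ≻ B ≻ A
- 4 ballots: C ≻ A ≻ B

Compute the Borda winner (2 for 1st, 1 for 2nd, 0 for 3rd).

A: 11×0 + 3×2 + 7×0 + 4×1 = 10
B: 11×2 + 3×1 + 7×1 + 4×0 = 32
C: 11×1 + 3×0 + 7×2 + 4×2 = 33

C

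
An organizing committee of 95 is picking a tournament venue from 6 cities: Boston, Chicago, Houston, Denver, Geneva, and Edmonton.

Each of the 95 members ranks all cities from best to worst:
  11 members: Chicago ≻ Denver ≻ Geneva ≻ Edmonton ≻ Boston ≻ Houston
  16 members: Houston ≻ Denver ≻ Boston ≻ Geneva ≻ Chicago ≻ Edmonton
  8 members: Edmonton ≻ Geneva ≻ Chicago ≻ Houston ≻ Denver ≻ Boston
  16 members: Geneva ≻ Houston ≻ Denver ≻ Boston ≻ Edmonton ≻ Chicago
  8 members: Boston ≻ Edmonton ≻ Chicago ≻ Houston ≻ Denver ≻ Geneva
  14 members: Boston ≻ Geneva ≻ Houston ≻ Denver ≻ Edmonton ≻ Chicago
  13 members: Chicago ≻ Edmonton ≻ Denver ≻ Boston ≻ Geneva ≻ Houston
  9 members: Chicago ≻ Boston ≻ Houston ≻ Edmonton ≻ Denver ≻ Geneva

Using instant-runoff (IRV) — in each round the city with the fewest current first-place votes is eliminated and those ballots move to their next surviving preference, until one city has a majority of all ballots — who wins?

Boston

Round 1: Boston 22, Chicago 33, Houston 16, Denver 0, Geneva 16, Edmonton 8. Denver eliminated.
Round 2: Boston 22, Chicago 33, Houston 16, Geneva 16, Edmonton 8. Edmonton eliminated.
Round 3: Boston 22, Chicago 33, Houston 16, Geneva 24. Houston eliminated.
Round 4: Boston 38, Chicago 33, Geneva 24. Geneva eliminated.
Round 5: Boston 54, Chicago 41. Boston has a majority (≥48).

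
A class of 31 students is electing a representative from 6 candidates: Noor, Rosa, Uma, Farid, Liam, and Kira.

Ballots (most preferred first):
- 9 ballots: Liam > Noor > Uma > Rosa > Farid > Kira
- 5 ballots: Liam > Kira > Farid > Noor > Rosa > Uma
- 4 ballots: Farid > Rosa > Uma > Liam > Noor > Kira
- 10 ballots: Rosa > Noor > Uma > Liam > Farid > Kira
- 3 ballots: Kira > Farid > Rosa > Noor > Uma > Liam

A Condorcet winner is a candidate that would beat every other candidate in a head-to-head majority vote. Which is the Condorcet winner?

Rosa vs Noor: 17–14
Rosa vs Uma: 22–9
Rosa vs Farid: 19–12
Rosa vs Liam: 17–14
Rosa vs Kira: 23–8
Rosa beats every other candidate.

Rosa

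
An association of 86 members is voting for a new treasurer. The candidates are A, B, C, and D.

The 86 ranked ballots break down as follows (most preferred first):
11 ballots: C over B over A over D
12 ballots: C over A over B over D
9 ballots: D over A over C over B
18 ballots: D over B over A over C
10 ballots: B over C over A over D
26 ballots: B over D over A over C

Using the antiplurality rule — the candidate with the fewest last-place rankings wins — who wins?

Last-place votes: A 0, B 9, C 44, D 33.

A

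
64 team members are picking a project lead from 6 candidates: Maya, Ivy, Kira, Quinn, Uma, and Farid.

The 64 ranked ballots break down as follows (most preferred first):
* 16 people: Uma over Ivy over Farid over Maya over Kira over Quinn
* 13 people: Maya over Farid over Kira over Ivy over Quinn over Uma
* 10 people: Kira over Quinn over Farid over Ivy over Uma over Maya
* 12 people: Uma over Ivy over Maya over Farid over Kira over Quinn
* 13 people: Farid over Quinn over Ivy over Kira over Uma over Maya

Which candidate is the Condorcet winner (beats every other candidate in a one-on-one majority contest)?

Farid

Farid vs Maya: 39–25
Farid vs Ivy: 36–28
Farid vs Kira: 54–10
Farid vs Quinn: 54–10
Farid vs Uma: 36–28
Farid beats every other candidate.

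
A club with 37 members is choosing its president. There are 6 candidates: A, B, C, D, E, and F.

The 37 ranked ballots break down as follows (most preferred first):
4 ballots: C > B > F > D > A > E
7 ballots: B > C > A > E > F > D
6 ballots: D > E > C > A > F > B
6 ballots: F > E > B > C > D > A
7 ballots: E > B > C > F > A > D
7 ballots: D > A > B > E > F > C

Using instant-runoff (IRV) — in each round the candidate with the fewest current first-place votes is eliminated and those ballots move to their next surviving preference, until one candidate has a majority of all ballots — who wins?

Round 1: A 0, B 7, C 4, D 13, E 7, F 6. A eliminated.
Round 2: B 7, C 4, D 13, E 7, F 6. C eliminated.
Round 3: B 11, D 13, E 7, F 6. F eliminated.
Round 4: B 11, D 13, E 13. B eliminated.
Round 5: D 17, E 20. E has a majority (≥19).

E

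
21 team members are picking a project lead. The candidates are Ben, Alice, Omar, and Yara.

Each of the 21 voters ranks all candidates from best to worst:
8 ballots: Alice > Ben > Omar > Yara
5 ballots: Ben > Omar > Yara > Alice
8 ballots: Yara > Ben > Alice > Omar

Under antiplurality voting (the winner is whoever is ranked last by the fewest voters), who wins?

Last-place votes: Ben 0, Alice 5, Omar 8, Yara 8.

Ben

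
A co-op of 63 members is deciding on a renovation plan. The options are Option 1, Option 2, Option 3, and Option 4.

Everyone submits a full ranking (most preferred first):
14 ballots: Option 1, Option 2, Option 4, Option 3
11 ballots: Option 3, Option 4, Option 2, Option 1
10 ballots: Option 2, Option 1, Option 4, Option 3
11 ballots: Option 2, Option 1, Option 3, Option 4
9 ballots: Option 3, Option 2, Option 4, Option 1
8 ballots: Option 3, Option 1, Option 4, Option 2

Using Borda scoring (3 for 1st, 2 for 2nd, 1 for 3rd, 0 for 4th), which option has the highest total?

Option 2

Option 1: 14×3 + 11×0 + 10×2 + 11×2 + 9×0 + 8×2 = 100
Option 2: 14×2 + 11×1 + 10×3 + 11×3 + 9×2 + 8×0 = 120
Option 3: 14×0 + 11×3 + 10×0 + 11×1 + 9×3 + 8×3 = 95
Option 4: 14×1 + 11×2 + 10×1 + 11×0 + 9×1 + 8×1 = 63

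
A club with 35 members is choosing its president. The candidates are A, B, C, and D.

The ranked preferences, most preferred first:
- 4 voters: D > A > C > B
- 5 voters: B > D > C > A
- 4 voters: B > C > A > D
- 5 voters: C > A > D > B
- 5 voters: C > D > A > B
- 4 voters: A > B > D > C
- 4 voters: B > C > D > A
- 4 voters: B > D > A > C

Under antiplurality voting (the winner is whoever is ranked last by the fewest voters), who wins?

D

Last-place votes: A 9, B 14, C 8, D 4.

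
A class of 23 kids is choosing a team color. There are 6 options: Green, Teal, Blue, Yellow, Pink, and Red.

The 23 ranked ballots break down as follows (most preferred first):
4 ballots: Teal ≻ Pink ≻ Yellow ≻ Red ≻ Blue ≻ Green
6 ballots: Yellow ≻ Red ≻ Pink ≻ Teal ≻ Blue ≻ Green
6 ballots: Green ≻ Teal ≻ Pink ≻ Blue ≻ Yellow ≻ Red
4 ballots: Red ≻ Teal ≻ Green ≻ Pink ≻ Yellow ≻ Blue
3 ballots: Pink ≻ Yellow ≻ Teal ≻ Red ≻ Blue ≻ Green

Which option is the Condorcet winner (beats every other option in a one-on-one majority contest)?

Teal vs Green: 17–6
Teal vs Blue: 23–0
Teal vs Yellow: 14–9
Teal vs Pink: 14–9
Teal vs Red: 13–10
Teal beats every other option.

Teal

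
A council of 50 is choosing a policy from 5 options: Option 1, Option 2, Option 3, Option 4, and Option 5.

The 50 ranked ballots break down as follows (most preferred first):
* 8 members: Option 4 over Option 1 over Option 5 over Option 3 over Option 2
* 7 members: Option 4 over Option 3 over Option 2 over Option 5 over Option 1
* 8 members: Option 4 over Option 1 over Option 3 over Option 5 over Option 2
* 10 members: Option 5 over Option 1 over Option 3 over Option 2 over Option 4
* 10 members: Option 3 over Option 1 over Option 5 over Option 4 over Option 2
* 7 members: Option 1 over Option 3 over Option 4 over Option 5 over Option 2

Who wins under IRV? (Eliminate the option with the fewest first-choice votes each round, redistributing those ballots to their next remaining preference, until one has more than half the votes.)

Option 3

Round 1: Option 1 7, Option 2 0, Option 3 10, Option 4 23, Option 5 10. Option 2 eliminated.
Round 2: Option 1 7, Option 3 10, Option 4 23, Option 5 10. Option 1 eliminated.
Round 3: Option 3 17, Option 4 23, Option 5 10. Option 5 eliminated.
Round 4: Option 3 27, Option 4 23. Option 3 has a majority (≥26).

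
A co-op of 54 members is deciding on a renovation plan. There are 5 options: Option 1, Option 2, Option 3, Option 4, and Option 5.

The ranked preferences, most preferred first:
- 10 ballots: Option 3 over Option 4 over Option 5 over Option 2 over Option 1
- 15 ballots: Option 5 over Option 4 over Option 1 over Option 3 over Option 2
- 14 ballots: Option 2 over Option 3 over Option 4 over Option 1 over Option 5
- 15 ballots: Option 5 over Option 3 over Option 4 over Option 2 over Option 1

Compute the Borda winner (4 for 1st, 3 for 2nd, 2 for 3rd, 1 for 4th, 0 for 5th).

Option 3

Option 1: 10×0 + 15×2 + 14×1 + 15×0 = 44
Option 2: 10×1 + 15×0 + 14×4 + 15×1 = 81
Option 3: 10×4 + 15×1 + 14×3 + 15×3 = 142
Option 4: 10×3 + 15×3 + 14×2 + 15×2 = 133
Option 5: 10×2 + 15×4 + 14×0 + 15×4 = 140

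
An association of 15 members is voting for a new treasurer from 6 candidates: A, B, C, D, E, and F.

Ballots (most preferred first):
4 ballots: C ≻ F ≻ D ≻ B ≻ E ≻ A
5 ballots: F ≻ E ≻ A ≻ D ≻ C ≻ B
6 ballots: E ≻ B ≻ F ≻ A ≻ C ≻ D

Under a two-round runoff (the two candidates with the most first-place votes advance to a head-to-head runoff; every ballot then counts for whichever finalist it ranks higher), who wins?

F

Round 1 first-place votes: A 0, B 0, C 4, D 0, E 6, F 5. E and F advance.
Runoff: E is ranked above F on 6 ballots, F above E on 9.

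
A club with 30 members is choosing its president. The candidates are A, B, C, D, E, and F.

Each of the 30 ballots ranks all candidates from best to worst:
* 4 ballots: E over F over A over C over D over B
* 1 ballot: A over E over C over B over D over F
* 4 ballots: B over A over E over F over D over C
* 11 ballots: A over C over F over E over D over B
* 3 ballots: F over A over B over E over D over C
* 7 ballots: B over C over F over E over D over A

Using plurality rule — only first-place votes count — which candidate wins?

First-place votes: A 12, B 11, C 0, D 0, E 4, F 3.

A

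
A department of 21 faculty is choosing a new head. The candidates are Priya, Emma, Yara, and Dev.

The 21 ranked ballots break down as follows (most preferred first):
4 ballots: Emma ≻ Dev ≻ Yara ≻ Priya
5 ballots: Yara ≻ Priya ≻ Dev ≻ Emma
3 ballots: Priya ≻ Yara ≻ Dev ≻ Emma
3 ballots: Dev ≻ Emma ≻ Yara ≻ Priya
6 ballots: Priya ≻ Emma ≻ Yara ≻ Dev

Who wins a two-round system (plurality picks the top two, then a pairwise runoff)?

Yara

Round 1 first-place votes: Priya 9, Emma 4, Yara 5, Dev 3. Priya and Yara advance.
Runoff: Priya is ranked above Yara on 9 ballots, Yara above Priya on 12.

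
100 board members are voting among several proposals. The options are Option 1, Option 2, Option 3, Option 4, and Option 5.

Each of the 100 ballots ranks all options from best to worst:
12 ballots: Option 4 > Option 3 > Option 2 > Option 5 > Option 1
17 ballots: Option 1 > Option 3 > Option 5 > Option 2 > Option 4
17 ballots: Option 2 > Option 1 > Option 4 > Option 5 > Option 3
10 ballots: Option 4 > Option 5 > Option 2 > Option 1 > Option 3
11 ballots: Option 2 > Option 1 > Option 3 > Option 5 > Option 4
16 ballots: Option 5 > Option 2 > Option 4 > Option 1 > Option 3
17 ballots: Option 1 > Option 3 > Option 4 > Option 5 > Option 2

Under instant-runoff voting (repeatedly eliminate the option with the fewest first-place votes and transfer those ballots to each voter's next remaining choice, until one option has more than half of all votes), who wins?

Option 2

Round 1: Option 1 34, Option 2 28, Option 3 0, Option 4 22, Option 5 16. Option 3 eliminated.
Round 2: Option 1 34, Option 2 28, Option 4 22, Option 5 16. Option 5 eliminated.
Round 3: Option 1 34, Option 2 44, Option 4 22. Option 4 eliminated.
Round 4: Option 1 34, Option 2 66. Option 2 has a majority (≥51).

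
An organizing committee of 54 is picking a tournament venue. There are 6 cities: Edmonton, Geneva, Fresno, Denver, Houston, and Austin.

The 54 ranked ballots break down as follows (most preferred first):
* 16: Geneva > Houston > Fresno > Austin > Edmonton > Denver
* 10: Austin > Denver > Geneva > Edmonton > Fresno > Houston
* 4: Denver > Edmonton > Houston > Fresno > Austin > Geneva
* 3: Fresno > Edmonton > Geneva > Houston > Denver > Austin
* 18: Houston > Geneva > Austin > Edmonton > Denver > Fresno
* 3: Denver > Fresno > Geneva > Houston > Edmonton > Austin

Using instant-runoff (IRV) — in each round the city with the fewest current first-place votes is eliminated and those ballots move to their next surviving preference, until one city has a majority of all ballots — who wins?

Geneva

Round 1: Edmonton 0, Geneva 16, Fresno 3, Denver 7, Houston 18, Austin 10. Edmonton eliminated.
Round 2: Geneva 16, Fresno 3, Denver 7, Houston 18, Austin 10. Fresno eliminated.
Round 3: Geneva 19, Denver 7, Houston 18, Austin 10. Denver eliminated.
Round 4: Geneva 22, Houston 22, Austin 10. Austin eliminated.
Round 5: Geneva 32, Houston 22. Geneva has a majority (≥28).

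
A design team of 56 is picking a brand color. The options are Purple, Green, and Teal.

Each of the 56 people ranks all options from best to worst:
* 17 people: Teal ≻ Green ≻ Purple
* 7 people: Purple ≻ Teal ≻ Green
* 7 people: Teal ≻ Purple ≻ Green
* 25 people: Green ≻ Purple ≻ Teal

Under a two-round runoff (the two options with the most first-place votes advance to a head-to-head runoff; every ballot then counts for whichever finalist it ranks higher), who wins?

Round 1 first-place votes: Purple 7, Green 25, Teal 24. Green and Teal advance.
Runoff: Green is ranked above Teal on 25 ballots, Teal above Green on 31.

Teal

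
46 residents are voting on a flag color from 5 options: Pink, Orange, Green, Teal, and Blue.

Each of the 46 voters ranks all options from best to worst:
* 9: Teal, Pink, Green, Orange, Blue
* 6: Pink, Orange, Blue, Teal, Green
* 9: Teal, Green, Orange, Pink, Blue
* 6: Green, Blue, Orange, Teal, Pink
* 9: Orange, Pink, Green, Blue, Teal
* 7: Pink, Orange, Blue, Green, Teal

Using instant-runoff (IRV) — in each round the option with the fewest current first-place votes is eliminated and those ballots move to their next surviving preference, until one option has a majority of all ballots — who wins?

Orange

Round 1: Pink 13, Orange 9, Green 6, Teal 18, Blue 0. Blue eliminated.
Round 2: Pink 13, Orange 9, Green 6, Teal 18. Green eliminated.
Round 3: Pink 13, Orange 15, Teal 18. Pink eliminated.
Round 4: Orange 28, Teal 18. Orange has a majority (≥24).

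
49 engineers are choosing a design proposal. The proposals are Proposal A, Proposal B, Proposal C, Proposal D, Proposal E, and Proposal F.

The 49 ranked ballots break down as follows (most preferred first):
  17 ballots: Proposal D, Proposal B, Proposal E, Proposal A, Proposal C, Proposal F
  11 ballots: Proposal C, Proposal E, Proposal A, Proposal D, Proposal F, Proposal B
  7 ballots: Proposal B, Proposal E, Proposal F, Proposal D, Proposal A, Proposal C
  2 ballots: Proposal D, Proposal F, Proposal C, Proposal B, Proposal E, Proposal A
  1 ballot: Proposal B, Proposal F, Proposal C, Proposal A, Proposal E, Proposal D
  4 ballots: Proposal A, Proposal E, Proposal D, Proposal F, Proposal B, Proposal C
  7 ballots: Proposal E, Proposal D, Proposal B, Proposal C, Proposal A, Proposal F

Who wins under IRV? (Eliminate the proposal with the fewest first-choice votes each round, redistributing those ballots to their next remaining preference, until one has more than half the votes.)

Proposal E

Round 1: Proposal A 4, Proposal B 8, Proposal C 11, Proposal D 19, Proposal E 7, Proposal F 0. Proposal F eliminated.
Round 2: Proposal A 4, Proposal B 8, Proposal C 11, Proposal D 19, Proposal E 7. Proposal A eliminated.
Round 3: Proposal B 8, Proposal C 11, Proposal D 19, Proposal E 11. Proposal B eliminated.
Round 4: Proposal C 12, Proposal D 19, Proposal E 18. Proposal C eliminated.
Round 5: Proposal D 19, Proposal E 30. Proposal E has a majority (≥25).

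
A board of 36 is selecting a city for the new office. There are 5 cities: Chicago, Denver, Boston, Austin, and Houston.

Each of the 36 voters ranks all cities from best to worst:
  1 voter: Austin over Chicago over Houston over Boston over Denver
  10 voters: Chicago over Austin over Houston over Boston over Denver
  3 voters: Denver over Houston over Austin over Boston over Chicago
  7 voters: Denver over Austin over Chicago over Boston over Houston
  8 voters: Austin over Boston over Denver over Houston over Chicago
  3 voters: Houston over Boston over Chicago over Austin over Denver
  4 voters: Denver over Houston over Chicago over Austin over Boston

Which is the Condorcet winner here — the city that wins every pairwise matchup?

Austin

Austin vs Chicago: 19–17
Austin vs Denver: 22–14
Austin vs Boston: 33–3
Austin vs Houston: 26–10
Austin beats every other city.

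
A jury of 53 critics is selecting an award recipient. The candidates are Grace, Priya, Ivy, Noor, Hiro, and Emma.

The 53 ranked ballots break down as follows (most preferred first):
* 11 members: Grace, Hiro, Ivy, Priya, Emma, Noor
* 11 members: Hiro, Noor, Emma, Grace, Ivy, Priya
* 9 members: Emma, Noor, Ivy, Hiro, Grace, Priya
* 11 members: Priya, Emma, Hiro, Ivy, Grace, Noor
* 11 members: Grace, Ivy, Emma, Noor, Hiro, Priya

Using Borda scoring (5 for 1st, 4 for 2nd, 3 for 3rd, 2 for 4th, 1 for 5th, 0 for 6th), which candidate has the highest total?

Grace: 11×5 + 11×2 + 9×1 + 11×1 + 11×5 = 152
Priya: 11×2 + 11×0 + 9×0 + 11×5 + 11×0 = 77
Ivy: 11×3 + 11×1 + 9×3 + 11×2 + 11×4 = 137
Noor: 11×0 + 11×4 + 9×4 + 11×0 + 11×2 = 102
Hiro: 11×4 + 11×5 + 9×2 + 11×3 + 11×1 = 161
Emma: 11×1 + 11×3 + 9×5 + 11×4 + 11×3 = 166

Emma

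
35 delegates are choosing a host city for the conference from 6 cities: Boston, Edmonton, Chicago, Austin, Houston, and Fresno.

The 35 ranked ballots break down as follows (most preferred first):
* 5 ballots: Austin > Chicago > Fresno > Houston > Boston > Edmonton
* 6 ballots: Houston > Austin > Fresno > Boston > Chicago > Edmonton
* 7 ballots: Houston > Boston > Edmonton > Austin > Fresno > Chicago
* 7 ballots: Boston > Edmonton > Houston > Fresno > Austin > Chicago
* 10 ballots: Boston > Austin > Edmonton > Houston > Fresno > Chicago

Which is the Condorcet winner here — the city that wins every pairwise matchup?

Houston vs Boston: 18–17
Houston vs Edmonton: 18–17
Houston vs Chicago: 30–5
Houston vs Austin: 20–15
Houston vs Fresno: 30–5
Houston beats every other city.

Houston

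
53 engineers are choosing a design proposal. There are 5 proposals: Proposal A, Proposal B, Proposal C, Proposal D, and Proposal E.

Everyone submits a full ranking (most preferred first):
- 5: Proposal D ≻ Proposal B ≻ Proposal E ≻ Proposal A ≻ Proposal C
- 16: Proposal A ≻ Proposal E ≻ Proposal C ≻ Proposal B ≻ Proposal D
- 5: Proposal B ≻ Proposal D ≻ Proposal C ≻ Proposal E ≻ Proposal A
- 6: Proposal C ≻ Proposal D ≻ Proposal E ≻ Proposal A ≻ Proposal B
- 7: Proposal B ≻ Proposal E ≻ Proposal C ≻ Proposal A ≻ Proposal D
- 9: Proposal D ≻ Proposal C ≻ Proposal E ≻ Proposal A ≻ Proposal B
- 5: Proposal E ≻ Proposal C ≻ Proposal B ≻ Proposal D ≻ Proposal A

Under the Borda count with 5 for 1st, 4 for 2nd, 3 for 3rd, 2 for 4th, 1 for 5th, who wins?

Proposal E

Proposal A: 5×2 + 16×5 + 5×1 + 6×2 + 7×2 + 9×2 + 5×1 = 144
Proposal B: 5×4 + 16×2 + 5×5 + 6×1 + 7×5 + 9×1 + 5×3 = 142
Proposal C: 5×1 + 16×3 + 5×3 + 6×5 + 7×3 + 9×4 + 5×4 = 175
Proposal D: 5×5 + 16×1 + 5×4 + 6×4 + 7×1 + 9×5 + 5×2 = 147
Proposal E: 5×3 + 16×4 + 5×2 + 6×3 + 7×4 + 9×3 + 5×5 = 187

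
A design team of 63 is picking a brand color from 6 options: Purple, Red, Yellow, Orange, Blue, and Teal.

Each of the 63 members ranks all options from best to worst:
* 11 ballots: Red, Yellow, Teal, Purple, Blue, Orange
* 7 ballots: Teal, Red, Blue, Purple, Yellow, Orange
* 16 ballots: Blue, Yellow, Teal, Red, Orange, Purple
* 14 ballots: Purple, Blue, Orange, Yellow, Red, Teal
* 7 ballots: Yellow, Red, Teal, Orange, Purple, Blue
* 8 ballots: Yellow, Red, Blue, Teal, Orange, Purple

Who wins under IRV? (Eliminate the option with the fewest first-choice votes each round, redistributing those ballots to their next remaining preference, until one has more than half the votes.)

Red

Round 1: Purple 14, Red 11, Yellow 15, Orange 0, Blue 16, Teal 7. Orange eliminated.
Round 2: Purple 14, Red 11, Yellow 15, Blue 16, Teal 7. Teal eliminated.
Round 3: Purple 14, Red 18, Yellow 15, Blue 16. Purple eliminated.
Round 4: Red 18, Yellow 15, Blue 30. Yellow eliminated.
Round 5: Red 33, Blue 30. Red has a majority (≥32).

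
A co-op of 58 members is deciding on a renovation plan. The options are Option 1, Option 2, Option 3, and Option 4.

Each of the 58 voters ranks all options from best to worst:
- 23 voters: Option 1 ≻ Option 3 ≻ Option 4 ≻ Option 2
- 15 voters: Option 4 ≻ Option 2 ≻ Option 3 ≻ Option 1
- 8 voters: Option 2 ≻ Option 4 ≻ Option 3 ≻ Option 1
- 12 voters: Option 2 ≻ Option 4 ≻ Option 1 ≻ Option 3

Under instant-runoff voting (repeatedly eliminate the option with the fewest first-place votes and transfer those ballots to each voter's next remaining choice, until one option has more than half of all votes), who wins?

Round 1: Option 1 23, Option 2 20, Option 3 0, Option 4 15. Option 3 eliminated.
Round 2: Option 1 23, Option 2 20, Option 4 15. Option 4 eliminated.
Round 3: Option 1 23, Option 2 35. Option 2 has a majority (≥30).

Option 2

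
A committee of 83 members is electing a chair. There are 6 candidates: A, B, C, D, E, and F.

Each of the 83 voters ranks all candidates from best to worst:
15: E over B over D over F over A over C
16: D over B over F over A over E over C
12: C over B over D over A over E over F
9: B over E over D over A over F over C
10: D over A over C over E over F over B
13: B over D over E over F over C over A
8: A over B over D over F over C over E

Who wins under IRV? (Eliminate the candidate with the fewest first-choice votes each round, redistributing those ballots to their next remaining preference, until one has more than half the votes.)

B

Round 1: A 8, B 22, C 12, D 26, E 15, F 0. F eliminated.
Round 2: A 8, B 22, C 12, D 26, E 15. A eliminated.
Round 3: B 30, C 12, D 26, E 15. C eliminated.
Round 4: B 42, D 26, E 15. B has a majority (≥42).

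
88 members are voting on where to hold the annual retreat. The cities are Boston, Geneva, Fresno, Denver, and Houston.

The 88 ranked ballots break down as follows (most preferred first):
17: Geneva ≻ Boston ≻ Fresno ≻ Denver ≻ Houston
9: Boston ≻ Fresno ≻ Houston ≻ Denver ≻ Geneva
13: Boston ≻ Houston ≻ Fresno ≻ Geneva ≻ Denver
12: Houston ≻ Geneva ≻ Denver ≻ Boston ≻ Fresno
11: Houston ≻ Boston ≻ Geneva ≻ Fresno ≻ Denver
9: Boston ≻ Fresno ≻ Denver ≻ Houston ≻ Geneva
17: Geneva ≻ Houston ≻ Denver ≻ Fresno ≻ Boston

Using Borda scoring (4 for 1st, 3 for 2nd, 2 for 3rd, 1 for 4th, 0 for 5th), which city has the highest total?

Boston

Boston: 17×3 + 9×4 + 13×4 + 12×1 + 11×3 + 9×4 + 17×0 = 220
Geneva: 17×4 + 9×0 + 13×1 + 12×3 + 11×2 + 9×0 + 17×4 = 207
Fresno: 17×2 + 9×3 + 13×2 + 12×0 + 11×1 + 9×3 + 17×1 = 142
Denver: 17×1 + 9×1 + 13×0 + 12×2 + 11×0 + 9×2 + 17×2 = 102
Houston: 17×0 + 9×2 + 13×3 + 12×4 + 11×4 + 9×1 + 17×3 = 209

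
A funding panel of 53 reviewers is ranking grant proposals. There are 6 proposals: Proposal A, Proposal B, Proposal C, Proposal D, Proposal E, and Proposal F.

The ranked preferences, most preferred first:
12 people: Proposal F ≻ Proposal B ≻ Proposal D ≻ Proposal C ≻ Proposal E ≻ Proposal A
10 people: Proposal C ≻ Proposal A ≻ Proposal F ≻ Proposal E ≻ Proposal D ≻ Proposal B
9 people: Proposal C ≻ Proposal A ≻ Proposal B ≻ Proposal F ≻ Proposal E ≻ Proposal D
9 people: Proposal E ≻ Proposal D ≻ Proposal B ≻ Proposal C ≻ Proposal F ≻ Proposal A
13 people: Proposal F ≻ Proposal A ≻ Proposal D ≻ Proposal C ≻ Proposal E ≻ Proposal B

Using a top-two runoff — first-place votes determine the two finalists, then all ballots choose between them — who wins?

Proposal C

Round 1 first-place votes: Proposal A 0, Proposal B 0, Proposal C 19, Proposal D 0, Proposal E 9, Proposal F 25. Proposal F and Proposal C advance.
Runoff: Proposal F is ranked above Proposal C on 25 ballots, Proposal C above Proposal F on 28.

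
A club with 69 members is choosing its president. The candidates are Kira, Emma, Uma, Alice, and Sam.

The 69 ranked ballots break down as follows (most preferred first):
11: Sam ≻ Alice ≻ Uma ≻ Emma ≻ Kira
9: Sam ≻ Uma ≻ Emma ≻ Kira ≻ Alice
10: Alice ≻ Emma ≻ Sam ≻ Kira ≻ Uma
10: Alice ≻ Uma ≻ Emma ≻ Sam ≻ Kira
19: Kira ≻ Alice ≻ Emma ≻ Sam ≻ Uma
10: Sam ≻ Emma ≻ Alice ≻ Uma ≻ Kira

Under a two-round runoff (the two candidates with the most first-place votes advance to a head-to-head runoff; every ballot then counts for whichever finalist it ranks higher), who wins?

Round 1 first-place votes: Kira 19, Emma 0, Uma 0, Alice 20, Sam 30. Sam and Alice advance.
Runoff: Sam is ranked above Alice on 30 ballots, Alice above Sam on 39.

Alice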